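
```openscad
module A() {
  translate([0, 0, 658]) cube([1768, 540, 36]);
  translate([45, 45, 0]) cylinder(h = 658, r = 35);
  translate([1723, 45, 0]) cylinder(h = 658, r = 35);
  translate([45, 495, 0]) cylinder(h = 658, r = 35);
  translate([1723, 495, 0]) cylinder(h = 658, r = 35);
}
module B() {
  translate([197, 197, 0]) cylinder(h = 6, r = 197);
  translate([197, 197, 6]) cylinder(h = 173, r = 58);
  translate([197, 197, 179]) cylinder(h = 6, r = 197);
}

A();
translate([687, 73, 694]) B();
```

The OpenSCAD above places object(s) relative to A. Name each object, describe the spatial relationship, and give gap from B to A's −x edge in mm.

The spool's min-x is at 687; the table's min-x is 0; gap = 687 mm.

A is a table. B is a spool. The spool is on top of the table, centred. The gap from the spool to the table's −x edge is 687 mm.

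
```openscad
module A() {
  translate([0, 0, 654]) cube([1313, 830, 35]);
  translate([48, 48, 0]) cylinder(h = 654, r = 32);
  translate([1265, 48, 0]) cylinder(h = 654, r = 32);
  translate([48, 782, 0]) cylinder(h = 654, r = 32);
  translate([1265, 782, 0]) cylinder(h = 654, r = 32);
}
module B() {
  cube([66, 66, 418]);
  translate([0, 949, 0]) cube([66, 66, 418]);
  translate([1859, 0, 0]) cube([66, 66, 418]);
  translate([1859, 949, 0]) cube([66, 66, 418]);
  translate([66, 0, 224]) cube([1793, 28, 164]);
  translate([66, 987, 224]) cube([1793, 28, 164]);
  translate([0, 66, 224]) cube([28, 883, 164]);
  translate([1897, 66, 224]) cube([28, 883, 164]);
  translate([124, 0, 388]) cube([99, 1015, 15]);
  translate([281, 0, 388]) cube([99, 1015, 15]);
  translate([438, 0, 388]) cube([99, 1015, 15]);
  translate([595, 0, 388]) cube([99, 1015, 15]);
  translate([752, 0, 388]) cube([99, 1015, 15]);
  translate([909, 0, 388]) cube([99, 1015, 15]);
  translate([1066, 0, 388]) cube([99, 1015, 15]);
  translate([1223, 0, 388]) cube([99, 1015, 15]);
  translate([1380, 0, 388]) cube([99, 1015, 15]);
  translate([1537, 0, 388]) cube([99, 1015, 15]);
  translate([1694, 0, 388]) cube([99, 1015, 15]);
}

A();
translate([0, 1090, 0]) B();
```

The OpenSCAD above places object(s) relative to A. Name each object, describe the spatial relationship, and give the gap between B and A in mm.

The bed frame's nearest face is 260 mm from the table's +y face.

A is a table. B is a bed frame. The bed frame is on the floor beside the table on its +y side. The gap between the bed frame and the table is 260 mm.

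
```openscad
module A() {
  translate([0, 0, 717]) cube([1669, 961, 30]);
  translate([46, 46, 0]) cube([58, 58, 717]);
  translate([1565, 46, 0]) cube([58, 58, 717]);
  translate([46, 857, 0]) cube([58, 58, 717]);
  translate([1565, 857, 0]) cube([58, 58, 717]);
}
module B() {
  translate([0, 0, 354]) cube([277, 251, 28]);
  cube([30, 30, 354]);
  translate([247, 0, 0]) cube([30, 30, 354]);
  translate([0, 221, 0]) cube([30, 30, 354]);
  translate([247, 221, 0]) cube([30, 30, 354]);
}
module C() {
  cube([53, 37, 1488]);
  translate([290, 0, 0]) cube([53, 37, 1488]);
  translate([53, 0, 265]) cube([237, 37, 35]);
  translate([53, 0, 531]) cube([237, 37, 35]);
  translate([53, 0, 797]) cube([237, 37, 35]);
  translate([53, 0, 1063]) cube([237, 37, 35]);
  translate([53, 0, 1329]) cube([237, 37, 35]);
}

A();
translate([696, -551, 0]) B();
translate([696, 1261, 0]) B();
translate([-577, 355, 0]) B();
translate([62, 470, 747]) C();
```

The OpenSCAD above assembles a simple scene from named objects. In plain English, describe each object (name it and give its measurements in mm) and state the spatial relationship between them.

A is a table with a 1669×961 mm rectangular top, 30 mm thick, top surface at z = 747 mm, supported by four 58×58 mm square legs, each inset 46 mm from the nearest pair of top edges, running from the floor.

B is a four-legged stool. The seat is a 277×251×28 mm slab whose top surface is at z = 382 mm; four square legs, each 30×30 mm in cross-section, run from the floor (z = 0) to the underside of the seat, each flush with a corner of the seat.

C is a straight ladder. Two 53×37 mm vertical rails, 1488 mm tall, stand 343 mm apart (outside-to-outside) with their front faces coplanar on the −y side. 5 rungs, each 37 mm deep and 35 mm tall, span between the inner faces of the rails, front faces flush with the rails. The lowest rung's underside is at z = 265 mm and rungs are spaced 266 mm apart (underside to underside).

Three stools sit around the table at the −y, +y, −x sides. The ladder is on top of the table.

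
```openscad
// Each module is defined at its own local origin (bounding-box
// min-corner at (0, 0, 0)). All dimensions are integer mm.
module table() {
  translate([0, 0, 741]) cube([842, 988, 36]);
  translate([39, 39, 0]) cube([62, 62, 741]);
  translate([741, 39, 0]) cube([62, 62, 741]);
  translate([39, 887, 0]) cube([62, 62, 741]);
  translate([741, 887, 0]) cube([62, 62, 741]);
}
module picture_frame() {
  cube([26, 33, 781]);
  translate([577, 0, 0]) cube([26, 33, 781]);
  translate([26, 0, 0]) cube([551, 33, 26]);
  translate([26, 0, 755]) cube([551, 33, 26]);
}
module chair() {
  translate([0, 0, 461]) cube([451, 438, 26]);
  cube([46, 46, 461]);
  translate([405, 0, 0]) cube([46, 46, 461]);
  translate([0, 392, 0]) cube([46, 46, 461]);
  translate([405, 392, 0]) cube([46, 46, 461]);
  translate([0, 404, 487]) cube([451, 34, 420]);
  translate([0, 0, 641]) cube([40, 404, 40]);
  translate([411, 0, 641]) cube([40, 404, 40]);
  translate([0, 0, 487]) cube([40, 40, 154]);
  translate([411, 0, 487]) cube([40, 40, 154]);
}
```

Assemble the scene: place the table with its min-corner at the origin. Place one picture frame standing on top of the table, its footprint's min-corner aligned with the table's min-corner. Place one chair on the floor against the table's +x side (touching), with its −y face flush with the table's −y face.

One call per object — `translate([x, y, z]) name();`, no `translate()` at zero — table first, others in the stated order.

table();
translate([0, 0, 777]) picture_frame();
translate([842, 0, 0]) chair();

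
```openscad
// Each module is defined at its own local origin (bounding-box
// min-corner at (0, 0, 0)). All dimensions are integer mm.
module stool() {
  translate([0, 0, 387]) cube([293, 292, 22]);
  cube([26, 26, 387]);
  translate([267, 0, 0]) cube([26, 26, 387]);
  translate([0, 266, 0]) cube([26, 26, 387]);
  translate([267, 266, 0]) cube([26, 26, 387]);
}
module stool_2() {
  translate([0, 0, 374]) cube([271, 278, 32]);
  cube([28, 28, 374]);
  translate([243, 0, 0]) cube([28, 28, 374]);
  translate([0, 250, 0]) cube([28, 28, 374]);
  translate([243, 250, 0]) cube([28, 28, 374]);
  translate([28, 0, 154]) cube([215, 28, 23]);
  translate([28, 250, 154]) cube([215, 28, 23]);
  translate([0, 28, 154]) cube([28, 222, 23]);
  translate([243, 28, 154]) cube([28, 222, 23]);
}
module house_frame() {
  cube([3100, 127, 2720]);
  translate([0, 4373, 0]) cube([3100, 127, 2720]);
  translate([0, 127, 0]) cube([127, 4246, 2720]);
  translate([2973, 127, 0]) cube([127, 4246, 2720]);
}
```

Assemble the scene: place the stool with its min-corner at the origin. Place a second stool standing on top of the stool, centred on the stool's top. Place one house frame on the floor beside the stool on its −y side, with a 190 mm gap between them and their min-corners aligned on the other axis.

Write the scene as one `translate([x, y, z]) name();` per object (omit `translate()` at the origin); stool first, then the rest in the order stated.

stool();
translate([11, 7, 409]) stool_2();
translate([0, -4690, 0]) house_frame();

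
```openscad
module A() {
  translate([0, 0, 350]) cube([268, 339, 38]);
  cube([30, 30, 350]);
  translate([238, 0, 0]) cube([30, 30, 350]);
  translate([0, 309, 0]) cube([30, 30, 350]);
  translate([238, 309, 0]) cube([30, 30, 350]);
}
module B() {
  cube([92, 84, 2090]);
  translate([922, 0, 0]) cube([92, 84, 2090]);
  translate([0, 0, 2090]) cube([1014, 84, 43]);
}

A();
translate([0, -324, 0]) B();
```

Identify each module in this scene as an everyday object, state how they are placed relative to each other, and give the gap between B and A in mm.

The door frame's nearest face is 240 mm from the stool's −y face.

A is a stool. B is a door frame. The door frame is on the floor beside the stool on its −y side. The gap between the door frame and the stool is 240 mm.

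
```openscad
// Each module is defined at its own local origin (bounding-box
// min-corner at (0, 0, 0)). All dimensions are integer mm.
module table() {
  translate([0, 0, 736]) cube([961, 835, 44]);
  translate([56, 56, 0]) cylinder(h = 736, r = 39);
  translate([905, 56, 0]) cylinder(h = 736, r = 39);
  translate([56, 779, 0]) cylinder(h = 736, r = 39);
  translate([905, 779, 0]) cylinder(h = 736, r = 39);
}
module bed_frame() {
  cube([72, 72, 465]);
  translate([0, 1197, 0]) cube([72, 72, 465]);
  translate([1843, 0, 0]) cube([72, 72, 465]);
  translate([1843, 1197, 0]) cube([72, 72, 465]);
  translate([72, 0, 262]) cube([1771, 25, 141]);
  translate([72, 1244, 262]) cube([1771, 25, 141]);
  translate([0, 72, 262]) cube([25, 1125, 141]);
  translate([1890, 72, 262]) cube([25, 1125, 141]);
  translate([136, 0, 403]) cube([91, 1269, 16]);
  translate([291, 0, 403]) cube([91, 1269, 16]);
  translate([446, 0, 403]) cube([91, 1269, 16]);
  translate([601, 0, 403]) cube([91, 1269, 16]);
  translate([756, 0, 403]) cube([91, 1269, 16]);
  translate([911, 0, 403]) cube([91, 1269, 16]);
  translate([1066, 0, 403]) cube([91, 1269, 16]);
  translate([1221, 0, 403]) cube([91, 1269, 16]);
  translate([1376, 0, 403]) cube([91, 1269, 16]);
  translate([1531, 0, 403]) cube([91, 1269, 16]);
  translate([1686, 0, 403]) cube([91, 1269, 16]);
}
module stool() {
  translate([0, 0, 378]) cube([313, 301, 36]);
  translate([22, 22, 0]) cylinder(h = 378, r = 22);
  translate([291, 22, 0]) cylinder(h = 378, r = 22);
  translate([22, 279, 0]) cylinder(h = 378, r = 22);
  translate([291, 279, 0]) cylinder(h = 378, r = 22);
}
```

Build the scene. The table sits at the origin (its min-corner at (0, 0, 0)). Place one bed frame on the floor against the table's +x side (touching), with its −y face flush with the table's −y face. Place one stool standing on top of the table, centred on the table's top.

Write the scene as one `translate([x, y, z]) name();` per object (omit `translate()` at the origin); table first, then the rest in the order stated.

table();
translate([961, 0, 0]) bed_frame();
translate([324, 267, 780]) stool();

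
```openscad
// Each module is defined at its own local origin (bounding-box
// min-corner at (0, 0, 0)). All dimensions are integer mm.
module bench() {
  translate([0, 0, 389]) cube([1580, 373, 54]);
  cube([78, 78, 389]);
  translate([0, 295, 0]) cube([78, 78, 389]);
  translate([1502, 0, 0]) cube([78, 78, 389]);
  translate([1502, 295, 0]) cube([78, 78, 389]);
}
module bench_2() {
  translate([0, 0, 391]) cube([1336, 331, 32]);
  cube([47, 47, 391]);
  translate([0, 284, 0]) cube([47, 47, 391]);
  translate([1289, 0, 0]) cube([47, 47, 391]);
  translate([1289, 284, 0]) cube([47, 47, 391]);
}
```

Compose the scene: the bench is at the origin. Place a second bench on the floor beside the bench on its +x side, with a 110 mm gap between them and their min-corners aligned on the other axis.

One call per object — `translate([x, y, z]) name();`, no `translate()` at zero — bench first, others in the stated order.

bench();
translate([1690, 0, 0]) bench_2();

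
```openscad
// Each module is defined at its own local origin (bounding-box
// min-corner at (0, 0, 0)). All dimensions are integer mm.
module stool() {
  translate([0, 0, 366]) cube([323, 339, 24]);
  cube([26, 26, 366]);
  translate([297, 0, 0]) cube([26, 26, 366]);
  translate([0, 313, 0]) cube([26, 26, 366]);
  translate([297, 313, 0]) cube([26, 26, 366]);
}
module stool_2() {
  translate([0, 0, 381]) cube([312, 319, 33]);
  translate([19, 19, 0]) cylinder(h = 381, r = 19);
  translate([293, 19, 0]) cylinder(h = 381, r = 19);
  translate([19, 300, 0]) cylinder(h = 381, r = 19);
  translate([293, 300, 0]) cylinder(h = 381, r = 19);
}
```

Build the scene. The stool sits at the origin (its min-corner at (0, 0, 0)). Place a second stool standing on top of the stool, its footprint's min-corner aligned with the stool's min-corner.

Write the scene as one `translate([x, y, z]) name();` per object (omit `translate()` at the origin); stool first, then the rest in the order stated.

stool();
translate([0, 0, 390]) stool_2();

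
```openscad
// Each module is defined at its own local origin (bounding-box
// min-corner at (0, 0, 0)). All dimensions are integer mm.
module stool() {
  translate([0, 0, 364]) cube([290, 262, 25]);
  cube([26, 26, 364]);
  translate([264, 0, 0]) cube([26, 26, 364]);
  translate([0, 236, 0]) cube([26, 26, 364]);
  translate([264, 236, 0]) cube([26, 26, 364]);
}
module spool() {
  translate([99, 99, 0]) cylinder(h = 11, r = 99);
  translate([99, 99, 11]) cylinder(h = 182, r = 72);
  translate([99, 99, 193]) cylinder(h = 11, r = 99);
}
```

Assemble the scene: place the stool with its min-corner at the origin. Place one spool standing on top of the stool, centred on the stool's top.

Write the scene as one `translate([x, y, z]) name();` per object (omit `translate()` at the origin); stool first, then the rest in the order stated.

stool();
translate([46, 32, 389]) spool();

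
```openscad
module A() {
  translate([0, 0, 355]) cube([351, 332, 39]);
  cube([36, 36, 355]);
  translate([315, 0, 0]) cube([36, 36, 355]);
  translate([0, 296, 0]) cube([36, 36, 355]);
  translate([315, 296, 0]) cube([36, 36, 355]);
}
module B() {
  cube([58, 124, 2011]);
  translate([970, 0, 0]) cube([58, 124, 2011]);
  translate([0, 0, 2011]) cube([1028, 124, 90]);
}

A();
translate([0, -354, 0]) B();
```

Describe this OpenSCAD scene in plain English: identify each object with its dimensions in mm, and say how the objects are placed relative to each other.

A is a four-legged stool. The seat is 351×332 mm, 39 mm thick, top at z = 394 mm. It stands on four square legs, each 36×36 mm in cross-section, from z = 0 to the seat underside, each flush with a corner of the seat.

B is a door frame. The clear opening is 912 mm wide and 2011 mm high. Two 58 mm wide jambs, 124 mm deep, stand either side of the opening from the floor to the top of the opening. A 90 mm thick head sits across the top of both jambs, spanning the full outside width of the frame.

The door frame is on the floor beside the stool on its −y side.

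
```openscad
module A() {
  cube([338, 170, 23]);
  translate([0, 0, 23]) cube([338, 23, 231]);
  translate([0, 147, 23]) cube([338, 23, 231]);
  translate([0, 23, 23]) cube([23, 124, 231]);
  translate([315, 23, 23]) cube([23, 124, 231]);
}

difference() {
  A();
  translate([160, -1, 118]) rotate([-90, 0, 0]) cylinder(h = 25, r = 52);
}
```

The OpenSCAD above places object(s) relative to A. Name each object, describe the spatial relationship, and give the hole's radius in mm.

The subtracted cylinder has r = 52 mm.

A is an open box. The open box has a circular hole through its front wall. The hole's radius is 52 mm.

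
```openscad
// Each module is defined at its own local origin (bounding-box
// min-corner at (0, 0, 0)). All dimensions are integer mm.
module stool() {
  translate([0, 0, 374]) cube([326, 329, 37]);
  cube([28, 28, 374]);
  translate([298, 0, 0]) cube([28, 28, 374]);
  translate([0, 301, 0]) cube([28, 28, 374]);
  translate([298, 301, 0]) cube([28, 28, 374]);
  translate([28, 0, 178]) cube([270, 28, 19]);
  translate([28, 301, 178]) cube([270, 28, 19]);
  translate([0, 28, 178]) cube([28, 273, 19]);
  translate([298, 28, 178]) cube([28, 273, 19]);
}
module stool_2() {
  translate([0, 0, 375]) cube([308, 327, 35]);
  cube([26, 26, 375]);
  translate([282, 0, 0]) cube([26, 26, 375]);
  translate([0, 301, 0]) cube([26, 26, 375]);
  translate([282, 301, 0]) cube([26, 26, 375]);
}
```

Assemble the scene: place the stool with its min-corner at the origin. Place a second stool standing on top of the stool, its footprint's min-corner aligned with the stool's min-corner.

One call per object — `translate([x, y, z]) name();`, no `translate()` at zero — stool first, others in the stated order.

stool();
translate([0, 0, 411]) stool_2();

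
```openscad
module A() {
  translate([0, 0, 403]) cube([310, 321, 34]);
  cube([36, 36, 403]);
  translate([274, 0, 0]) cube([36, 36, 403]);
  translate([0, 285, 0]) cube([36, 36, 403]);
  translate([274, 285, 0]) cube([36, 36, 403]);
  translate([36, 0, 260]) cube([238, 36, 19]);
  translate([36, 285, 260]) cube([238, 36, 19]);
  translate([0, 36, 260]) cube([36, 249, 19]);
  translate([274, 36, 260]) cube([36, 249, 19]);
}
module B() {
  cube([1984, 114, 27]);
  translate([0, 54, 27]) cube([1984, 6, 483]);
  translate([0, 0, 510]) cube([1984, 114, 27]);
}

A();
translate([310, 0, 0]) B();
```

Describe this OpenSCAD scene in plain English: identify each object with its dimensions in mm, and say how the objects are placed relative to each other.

A is a four-legged stool. The seat is a 310×321×34 mm slab whose top surface is at z = 437 mm; four square legs, each 36×36 mm in cross-section, run from the floor (z = 0) to the underside of the seat, each flush with a corner of the seat. Four stretchers, 36 mm wide and 19 mm tall, connect adjacent legs with their undersides at z = 260 mm, each running between the inner faces of the legs it joins and aligned with the legs' outer faces on the other axis.

B is an I-beam lying along x, 1984 mm long. Overall section height 537 mm. Two flanges 114 mm wide (y) and 27 mm thick, one on the floor and one at the top; a web 6 mm thick runs between them, centred on the flange width.

The I-beam is against the stool's +x side, with their −y faces flush.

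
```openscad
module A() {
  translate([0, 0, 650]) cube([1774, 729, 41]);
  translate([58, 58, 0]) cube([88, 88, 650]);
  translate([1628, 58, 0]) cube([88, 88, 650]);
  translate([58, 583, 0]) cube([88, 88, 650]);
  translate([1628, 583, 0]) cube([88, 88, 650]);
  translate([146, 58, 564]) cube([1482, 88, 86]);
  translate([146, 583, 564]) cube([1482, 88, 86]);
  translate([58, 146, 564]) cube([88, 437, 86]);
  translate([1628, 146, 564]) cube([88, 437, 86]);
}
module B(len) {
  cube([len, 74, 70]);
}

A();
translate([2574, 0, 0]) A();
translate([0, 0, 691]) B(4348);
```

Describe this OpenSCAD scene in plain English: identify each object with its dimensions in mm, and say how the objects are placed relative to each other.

A is a table with a 1774×729 mm rectangular top, 41 mm thick, top surface at z = 691 mm, supported by four 88×88 mm square legs, each inset 58 mm from the nearest pair of top edges, running from the floor. Four apron rails, 88 mm thick and 86 mm tall, run between adjacent legs with their top edges flush with the underside of the top and their outer faces flush with the legs' outer faces.

B is a rectangular beam 4348 mm long (x), 74 mm deep (y), 70 mm thick (z).

The beam spans the tops of two tables placed 800 mm apart, resting at z = 691 mm.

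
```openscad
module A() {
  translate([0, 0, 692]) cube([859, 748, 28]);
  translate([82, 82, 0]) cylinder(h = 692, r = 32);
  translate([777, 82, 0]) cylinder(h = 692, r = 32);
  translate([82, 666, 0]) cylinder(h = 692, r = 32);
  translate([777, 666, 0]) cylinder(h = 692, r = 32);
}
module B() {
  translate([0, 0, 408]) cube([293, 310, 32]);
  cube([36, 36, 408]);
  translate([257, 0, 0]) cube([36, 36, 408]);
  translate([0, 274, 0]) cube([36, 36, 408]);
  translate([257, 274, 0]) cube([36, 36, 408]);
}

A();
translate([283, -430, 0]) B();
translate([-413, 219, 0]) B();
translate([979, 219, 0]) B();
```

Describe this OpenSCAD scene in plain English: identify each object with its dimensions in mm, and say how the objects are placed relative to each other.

A is a table: top 859 mm (x) × 748 mm (y), 28 mm thick, upper face at z = 720 mm, on four round legs of 64 mm diameter, each leg's bounding box inset 50 mm from the nearest pair of top edges, running from z = 0 to the bottom of the top.

B is a simple wooden stool: a rectangular seat 293 mm (x) by 310 mm (y), 32 mm thick, top face at z = 440 mm, on four square legs, each 36×36 mm in cross-section. The legs rest on z = 0, each flush with a corner of the seat.

Three stools sit around the table at the −y, −x, +x sides.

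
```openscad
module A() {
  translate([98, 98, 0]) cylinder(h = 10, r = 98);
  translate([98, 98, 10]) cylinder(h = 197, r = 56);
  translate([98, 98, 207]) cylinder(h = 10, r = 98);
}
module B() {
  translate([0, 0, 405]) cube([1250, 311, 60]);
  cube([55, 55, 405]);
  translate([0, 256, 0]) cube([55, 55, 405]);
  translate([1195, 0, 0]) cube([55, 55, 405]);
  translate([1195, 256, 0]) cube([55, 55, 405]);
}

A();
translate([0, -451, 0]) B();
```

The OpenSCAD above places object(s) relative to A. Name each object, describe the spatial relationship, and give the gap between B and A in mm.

The bench's nearest face is 140 mm from the spool's −y face.

A is a spool. B is a bench. The bench is on the floor beside the spool on its −y side. The gap between the bench and the spool is 140 mm.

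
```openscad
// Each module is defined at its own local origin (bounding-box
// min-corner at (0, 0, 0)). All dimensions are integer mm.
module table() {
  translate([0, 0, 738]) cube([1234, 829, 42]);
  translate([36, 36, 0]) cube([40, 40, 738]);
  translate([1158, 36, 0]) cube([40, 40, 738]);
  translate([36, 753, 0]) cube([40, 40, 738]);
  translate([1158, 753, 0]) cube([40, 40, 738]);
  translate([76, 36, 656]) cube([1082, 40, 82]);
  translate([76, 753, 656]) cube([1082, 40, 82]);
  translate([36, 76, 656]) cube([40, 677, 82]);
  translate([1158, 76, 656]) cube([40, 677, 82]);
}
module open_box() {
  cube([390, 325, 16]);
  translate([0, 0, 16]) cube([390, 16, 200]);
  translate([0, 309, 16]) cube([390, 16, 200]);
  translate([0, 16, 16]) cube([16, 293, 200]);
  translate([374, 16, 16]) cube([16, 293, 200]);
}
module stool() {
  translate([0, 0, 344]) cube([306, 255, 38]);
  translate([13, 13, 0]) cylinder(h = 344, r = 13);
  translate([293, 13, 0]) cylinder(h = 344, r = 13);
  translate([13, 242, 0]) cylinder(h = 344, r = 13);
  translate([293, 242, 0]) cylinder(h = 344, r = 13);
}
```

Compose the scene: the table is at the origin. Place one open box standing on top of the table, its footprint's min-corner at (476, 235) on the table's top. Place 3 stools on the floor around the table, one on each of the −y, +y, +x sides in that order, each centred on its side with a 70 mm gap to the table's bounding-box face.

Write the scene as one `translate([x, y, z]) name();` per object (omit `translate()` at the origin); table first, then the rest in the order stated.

table();
translate([476, 235, 780]) open_box();
translate([464, -325, 0]) stool();
translate([464, 899, 0]) stool();
translate([1304, 287, 0]) stool();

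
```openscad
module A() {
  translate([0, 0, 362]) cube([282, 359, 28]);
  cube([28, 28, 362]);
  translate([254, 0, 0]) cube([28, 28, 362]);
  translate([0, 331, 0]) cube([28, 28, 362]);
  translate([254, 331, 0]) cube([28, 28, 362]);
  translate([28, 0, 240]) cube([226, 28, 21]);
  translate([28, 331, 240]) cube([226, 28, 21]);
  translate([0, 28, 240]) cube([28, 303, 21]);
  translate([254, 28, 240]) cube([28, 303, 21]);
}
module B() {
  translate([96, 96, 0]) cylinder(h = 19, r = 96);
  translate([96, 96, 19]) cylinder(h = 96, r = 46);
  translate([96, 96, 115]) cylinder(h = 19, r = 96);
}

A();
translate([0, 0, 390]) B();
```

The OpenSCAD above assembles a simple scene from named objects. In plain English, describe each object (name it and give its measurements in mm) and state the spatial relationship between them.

A is a four-legged stool. The seat is 282×359 mm, 28 mm thick, top at z = 390 mm. It stands on four square legs, each 28×28 mm in cross-section, from z = 0 to the seat underside, each flush with a corner of the seat. Four stretchers, 28 mm wide and 21 mm tall, connect adjacent legs with their undersides at z = 240 mm, each running between the inner faces of the legs it joins and aligned with the legs' outer faces on the other axis.

B is a spool: two coaxial disc flanges of radius 96 mm and thickness 19 mm, joined by a core cylinder of radius 46 mm and height 96 mm. The lower flange rests on z = 0 and the three cylinders share a vertical axis.

The spool is on top of the stool.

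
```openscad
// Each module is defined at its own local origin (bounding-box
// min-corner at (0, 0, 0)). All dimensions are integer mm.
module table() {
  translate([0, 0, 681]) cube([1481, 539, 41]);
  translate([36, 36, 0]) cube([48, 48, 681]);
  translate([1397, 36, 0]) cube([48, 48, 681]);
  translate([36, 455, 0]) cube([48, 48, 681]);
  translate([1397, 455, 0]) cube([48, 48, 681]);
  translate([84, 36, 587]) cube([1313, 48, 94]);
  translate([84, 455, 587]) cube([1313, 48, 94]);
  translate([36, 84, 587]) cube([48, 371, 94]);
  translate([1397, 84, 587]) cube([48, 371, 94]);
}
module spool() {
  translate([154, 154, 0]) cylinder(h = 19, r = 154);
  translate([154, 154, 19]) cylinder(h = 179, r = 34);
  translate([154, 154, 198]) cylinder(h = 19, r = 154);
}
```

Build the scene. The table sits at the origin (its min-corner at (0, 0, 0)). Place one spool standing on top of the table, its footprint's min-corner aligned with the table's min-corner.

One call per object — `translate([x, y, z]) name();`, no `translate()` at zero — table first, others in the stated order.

table();
translate([0, 0, 722]) spool();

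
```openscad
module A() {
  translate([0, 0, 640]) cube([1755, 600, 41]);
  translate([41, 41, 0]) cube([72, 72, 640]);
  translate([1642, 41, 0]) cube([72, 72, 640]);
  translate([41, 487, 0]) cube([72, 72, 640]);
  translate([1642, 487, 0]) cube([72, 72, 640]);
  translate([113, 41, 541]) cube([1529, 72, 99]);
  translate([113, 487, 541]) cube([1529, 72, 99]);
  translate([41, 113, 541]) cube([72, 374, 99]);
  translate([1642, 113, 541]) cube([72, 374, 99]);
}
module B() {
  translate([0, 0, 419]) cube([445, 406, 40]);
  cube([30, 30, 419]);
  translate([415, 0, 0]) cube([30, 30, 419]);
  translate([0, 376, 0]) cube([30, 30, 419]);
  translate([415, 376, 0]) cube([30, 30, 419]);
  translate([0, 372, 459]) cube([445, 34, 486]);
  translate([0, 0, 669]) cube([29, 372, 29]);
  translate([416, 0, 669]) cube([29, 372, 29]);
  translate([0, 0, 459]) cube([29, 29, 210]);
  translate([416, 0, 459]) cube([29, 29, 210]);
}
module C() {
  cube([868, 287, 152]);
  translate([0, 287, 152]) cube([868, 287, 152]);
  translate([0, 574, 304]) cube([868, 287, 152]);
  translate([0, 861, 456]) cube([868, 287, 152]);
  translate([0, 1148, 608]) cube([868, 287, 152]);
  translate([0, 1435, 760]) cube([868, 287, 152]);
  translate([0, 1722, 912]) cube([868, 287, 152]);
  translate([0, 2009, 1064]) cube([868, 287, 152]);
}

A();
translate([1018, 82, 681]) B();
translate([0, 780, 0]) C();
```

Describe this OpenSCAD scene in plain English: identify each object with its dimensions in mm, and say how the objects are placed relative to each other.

A is a rectangular dining table. The top is 1755×600×41 mm with its upper surface at z = 681 mm. It stands on four 72×72 mm square legs, each inset 41 mm from the nearest pair of top edges, running from the floor to the underside of the top. Four apron rails, 72 mm thick and 99 mm tall, run between adjacent legs with their top edges flush with the underside of the top and their outer faces flush with the legs' outer faces.

B is a chair: 445×406 mm seat, 40 mm thick, top at z = 459 mm, on four 30 mm square corner legs flush with the seat edges. A 34 mm thick backrest slab spans the full seat width, extending 486 mm above the seat top, its back face flush with the seat's +y edge. Two armrests of 29×29 mm section run along each side from the seat's front edge to the front of the backrest, top faces 239 mm above the seat top and outer faces flush with the seat's x-edges; a 29×29 mm post under the front of each armrest stands on the seat at the front corner.

C is a straight staircase of 8 solid steps. Each step is 868 mm wide (x), 287 mm deep (y, the going) and 152 mm tall (the rise). The first step rests on the floor; each subsequent step sits one going further in +y and one rise higher in +z, directly behind and above the previous step with no overlap.

The chair is on top of the table. The staircase is on the floor beside the table on its +y side.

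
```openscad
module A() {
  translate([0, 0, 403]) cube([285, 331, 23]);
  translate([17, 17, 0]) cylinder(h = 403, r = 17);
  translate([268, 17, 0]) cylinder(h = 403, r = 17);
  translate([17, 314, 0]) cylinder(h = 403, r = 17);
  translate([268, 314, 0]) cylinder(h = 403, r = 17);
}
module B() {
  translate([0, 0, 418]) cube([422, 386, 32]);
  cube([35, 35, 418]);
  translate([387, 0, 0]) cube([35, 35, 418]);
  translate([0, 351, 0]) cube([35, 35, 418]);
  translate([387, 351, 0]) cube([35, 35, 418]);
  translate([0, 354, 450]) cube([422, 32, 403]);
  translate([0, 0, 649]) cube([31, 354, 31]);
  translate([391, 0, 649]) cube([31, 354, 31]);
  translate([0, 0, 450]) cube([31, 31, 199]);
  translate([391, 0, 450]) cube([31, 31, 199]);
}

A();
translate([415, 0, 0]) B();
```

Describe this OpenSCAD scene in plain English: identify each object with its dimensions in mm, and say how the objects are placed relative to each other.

A is a four-legged stool. The seat is a 285×331×23 mm slab whose top surface is at z = 426 mm; four round legs, each 34 mm in diameter, run from the floor (z = 0) to the underside of the seat, each leg's axis is inset half a diameter from the nearest pair of seat edges (so the leg's bounding box is flush with the corner).

B is a chair: 422×386 mm seat, 32 mm thick, top at z = 450 mm, on four 35 mm square corner legs flush with the seat edges. A 32 mm thick backrest slab spans the full seat width, extending 403 mm above the seat top, its back face flush with the seat's +y edge. Two armrests of 31×31 mm section run along each side from the seat's front edge to the front of the backrest, top faces 230 mm above the seat top and outer faces flush with the seat's x-edges; a 31×31 mm post under the front of each armrest stands on the seat at the front corner.

The chair is on the floor beside the stool on its +x side.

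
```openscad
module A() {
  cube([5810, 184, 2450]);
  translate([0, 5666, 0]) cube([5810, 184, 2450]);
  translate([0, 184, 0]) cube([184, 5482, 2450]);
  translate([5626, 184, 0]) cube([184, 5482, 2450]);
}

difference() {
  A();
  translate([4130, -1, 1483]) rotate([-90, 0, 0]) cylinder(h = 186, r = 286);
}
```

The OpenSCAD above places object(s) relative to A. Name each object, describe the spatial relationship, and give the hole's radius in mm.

The subtracted cylinder has r = 286 mm.

A is a house frame. The house frame has a circular hole through its front wall. The hole's radius is 286 mm.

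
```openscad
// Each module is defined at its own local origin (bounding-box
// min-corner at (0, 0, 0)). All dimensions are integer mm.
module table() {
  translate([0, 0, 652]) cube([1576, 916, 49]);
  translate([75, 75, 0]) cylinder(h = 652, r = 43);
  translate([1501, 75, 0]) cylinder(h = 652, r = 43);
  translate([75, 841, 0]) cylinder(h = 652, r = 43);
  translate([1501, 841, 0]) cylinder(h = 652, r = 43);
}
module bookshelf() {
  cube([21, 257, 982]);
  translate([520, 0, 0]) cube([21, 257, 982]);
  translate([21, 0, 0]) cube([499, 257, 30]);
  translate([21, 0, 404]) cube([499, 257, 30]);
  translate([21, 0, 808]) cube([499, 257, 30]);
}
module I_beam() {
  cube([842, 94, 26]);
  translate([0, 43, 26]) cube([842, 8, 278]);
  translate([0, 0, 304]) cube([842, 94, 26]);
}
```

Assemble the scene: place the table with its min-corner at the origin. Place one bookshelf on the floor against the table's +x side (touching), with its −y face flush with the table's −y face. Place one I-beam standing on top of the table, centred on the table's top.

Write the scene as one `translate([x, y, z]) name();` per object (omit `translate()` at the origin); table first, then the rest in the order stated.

table();
translate([1576, 0, 0]) bookshelf();
translate([367, 411, 701]) I_beam();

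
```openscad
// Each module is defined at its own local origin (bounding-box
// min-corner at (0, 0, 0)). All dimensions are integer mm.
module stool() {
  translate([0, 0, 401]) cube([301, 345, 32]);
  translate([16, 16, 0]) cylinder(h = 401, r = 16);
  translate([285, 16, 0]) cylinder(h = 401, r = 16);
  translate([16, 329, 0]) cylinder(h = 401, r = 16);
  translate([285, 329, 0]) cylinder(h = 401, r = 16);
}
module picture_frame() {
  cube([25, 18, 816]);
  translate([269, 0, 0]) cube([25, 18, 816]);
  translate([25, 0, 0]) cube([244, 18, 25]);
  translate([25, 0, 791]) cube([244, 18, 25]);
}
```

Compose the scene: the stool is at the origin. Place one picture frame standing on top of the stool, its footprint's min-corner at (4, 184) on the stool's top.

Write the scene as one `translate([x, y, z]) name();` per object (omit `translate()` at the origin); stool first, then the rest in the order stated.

stool();
translate([4, 184, 433]) picture_frame();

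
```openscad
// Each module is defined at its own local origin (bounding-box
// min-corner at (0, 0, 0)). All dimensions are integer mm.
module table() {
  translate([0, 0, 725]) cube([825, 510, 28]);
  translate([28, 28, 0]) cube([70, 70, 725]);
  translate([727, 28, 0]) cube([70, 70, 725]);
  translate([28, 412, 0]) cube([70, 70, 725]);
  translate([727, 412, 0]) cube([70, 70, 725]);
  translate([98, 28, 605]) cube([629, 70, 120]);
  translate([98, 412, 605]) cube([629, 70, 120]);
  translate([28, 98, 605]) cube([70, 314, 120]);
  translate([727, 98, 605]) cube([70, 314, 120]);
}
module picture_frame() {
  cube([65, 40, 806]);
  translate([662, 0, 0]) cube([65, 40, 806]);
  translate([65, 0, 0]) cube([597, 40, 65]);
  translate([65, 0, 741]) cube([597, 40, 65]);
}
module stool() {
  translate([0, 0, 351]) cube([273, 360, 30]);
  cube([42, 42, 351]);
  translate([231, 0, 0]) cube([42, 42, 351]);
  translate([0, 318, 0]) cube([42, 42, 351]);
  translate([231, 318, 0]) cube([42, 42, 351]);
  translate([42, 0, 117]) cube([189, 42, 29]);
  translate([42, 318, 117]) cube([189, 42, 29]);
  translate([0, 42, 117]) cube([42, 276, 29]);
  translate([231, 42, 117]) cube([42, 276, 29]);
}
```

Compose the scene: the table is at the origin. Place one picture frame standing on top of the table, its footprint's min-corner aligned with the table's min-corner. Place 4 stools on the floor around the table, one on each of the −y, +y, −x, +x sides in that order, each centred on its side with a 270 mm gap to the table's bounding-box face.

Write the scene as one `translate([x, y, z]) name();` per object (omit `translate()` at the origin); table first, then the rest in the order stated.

table();
translate([0, 0, 753]) picture_frame();
translate([276, -630, 0]) stool();
translate([276, 780, 0]) stool();
translate([-543, 75, 0]) stool();
translate([1095, 75, 0]) stool();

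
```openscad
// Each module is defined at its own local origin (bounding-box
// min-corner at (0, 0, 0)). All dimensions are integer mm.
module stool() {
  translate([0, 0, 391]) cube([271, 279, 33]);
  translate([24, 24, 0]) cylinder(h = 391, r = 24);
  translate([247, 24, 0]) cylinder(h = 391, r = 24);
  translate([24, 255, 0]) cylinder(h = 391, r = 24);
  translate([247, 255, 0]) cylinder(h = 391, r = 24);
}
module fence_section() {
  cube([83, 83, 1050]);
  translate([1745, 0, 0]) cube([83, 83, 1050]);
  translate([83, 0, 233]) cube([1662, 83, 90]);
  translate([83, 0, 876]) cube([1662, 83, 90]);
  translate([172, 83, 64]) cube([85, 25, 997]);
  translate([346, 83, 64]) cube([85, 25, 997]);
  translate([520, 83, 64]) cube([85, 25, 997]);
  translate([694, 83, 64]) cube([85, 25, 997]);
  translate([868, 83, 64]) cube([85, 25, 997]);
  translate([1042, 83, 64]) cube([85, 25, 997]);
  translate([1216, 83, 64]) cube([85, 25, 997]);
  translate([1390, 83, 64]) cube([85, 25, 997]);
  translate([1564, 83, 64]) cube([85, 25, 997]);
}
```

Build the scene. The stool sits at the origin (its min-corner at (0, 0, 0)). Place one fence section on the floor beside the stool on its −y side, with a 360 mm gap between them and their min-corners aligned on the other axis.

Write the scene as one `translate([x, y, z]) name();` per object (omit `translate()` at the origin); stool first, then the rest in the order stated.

stool();
translate([0, -468, 0]) fence_section();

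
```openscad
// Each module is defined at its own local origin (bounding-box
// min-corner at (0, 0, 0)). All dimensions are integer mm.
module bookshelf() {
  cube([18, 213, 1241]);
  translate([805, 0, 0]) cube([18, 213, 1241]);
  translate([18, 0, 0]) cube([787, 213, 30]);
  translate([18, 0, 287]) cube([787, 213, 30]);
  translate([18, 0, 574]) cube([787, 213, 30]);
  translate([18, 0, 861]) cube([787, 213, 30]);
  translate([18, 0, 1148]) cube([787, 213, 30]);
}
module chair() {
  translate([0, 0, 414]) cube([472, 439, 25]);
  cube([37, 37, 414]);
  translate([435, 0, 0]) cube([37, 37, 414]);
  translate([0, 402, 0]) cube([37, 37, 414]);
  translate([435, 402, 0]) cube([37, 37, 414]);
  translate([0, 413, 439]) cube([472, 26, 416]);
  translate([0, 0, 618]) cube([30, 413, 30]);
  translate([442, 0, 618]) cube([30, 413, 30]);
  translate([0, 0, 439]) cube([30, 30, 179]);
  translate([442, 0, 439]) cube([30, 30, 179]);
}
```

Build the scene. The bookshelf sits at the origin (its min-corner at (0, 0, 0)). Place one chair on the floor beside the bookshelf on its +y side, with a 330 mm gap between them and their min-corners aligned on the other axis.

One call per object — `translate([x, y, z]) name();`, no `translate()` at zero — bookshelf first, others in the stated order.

bookshelf();
translate([0, 543, 0]) chair();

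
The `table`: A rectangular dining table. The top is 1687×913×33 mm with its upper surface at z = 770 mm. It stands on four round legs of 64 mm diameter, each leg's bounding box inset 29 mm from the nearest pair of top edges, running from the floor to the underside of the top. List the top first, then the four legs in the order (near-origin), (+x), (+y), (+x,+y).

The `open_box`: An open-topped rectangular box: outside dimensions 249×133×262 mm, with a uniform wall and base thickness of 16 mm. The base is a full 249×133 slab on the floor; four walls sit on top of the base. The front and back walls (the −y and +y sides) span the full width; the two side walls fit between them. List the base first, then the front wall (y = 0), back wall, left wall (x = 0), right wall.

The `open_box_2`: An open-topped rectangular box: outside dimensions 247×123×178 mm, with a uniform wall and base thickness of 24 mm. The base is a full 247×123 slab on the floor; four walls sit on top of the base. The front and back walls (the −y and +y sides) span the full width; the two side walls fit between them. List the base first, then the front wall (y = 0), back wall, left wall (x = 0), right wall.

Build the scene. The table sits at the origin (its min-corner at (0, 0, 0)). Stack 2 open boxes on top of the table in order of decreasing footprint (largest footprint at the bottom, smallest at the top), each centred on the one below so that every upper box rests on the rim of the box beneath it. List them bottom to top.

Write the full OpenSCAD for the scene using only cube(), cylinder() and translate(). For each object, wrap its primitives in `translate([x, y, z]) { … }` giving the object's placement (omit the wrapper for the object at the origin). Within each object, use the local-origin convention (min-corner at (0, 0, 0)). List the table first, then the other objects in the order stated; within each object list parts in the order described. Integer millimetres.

translate([0, 0, 737]) cube([1687, 913, 33]);
translate([61, 61, 0]) cylinder(h = 737, r = 32);
translate([1626, 61, 0]) cylinder(h = 737, r = 32);
translate([61, 852, 0]) cylinder(h = 737, r = 32);
translate([1626, 852, 0]) cylinder(h = 737, r = 32);
translate([719, 390, 770]) {
  cube([249, 133, 16]);
  translate([0, 0, 16]) cube([249, 16, 246]);
  translate([0, 117, 16]) cube([249, 16, 246]);
  translate([0, 16, 16]) cube([16, 101, 246]);
  translate([233, 16, 16]) cube([16, 101, 246]);
}
translate([720, 395, 1032]) {
  cube([247, 123, 24]);
  translate([0, 0, 24]) cube([247, 24, 154]);
  translate([0, 99, 24]) cube([247, 24, 154]);
  translate([0, 24, 24]) cube([24, 75, 154]);
  translate([223, 24, 24]) cube([24, 75, 154]);
}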